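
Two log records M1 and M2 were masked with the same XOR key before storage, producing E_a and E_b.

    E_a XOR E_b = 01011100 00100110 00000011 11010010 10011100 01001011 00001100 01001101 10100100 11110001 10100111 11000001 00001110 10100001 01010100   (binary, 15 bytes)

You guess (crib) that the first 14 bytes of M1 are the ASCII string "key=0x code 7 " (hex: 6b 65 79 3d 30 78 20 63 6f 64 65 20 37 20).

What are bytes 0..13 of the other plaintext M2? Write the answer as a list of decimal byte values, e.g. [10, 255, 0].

Since E_a ⊕ E_b = M1 ⊕ M2, XORing with the guessed M1 bytes yields the corresponding M2 bytes: M2 = (E_a ⊕ E_b) ⊕ M1.
5c ^ 6b = 37
26 ^ 65 = 43
03 ^ 79 = 7a
d2 ^ 3d = ef
9c ^ 30 = ac
4b ^ 78 = 33
0c ^ 20 = 2c
4d ^ 63 = 2e
a4 ^ 6f = cb
f1 ^ 64 = 95
a7 ^ 65 = c2
c1 ^ 20 = e1
0e ^ 37 = 39
a1 ^ 20 = 81

[55, 67, 122, 239, 172, 51, 44, 46, 203, 149, 194, 225, 57, 129]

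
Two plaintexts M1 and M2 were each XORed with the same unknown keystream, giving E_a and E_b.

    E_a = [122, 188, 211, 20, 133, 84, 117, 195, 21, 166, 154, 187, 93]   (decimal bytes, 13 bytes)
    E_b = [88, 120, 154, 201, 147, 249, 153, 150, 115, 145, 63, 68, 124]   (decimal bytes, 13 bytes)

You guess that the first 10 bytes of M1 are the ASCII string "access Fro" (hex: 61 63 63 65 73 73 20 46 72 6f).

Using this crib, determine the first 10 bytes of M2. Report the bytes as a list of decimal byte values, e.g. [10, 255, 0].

First, E_a ⊕ E_b = (M1 ⊕ K) ⊕ (M2 ⊕ K) = M1 ⊕ M2, so the key drops out. Then M2 = (M1 ⊕ M2) ⊕ M1 over the first 10 bytes.
byte 0: (7a XOR 58) XOR 61 = 22 XOR 61 = 43
byte 1: (bc XOR 78) XOR 63 = c4 XOR 63 = a7
byte 2: (d3 XOR 9a) XOR 63 = 49 XOR 63 = 2a
byte 3: (14 XOR c9) XOR 65 = dd XOR 65 = b8
byte 4: (85 XOR 93) XOR 73 = 16 XOR 73 = 65
byte 5: (54 XOR f9) XOR 73 = ad XOR 73 = de
byte 6: (75 XOR 99) XOR 20 = ec XOR 20 = cc
byte 7: (c3 XOR 96) XOR 46 = 55 XOR 46 = 13
byte 8: (15 XOR 73) XOR 72 = 66 XOR 72 = 14
byte 9: (a6 XOR 91) XOR 6f = 37 XOR 6f = 58

[67, 167, 42, 184, 101, 222, 204, 19, 20, 88]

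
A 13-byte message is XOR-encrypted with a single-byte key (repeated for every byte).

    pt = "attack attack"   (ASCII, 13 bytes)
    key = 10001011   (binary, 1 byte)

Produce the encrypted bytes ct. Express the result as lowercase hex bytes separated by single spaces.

ea ff ff ea e8 e0 ab ea ff ff ea e8 e0

The 1-byte key repeats, so the effective keystream is 8b 8b 8b 8b 8b 8b 8b 8b 8b 8b 8b 8b 8b.
byte 0: 61 xor 8b = ea
byte 1: 74 xor 8b = ff
byte 2: 74 xor 8b = ff
byte 3: 61 xor 8b = ea
byte 4: 63 xor 8b = e8
byte 5: 6b xor 8b = e0
byte 6: 20 xor 8b = ab
byte 7: 61 xor 8b = ea
byte 8: 74 xor 8b = ff
byte 9: 74 xor 8b = ff
byte 10: 61 xor 8b = ea
byte 11: 63 xor 8b = e8
byte 12: 6b xor 8b = e0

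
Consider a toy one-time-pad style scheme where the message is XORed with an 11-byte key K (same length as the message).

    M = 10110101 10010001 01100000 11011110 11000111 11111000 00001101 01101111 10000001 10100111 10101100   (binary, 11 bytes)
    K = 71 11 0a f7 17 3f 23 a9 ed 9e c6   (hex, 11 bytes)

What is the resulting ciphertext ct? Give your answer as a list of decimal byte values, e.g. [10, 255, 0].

byte 0: 181 XOR 113 = 196
byte 1: 145 XOR  17 = 128
byte 2:  96 XOR  10 = 106
byte 3: 222 XOR 247 =  41
byte 4: 199 XOR  23 = 208
byte 5: 248 XOR  63 = 199
byte 6:  13 XOR  35 =  46
byte 7: 111 XOR 169 = 198
byte 8: 129 XOR 237 = 108
byte 9: 167 XOR 158 =  57
byte 10: 172 XOR 198 = 106

[196, 128, 106, 41, 208, 199, 46, 198, 108, 57, 106]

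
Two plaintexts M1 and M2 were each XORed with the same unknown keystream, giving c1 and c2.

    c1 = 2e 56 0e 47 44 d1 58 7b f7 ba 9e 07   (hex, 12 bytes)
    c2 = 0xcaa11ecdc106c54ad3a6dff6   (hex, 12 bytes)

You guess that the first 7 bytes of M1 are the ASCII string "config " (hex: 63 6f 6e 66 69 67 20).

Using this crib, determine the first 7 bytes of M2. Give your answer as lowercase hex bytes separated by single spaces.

87 98 7e ec ec b0 bd

First, c1 ⊕ c2 = (M1 ⊕ K) ⊕ (M2 ⊕ K) = M1 ⊕ M2, so the key drops out. Then M2 = (M1 ⊕ M2) ⊕ M1 over the first 7 bytes.
byte 0: (2e ^ ca) ^ 63 = e4 ^ 63 = 87
byte 1: (56 ^ a1) ^ 6f = f7 ^ 6f = 98
byte 2: (0e ^ 1e) ^ 6e = 10 ^ 6e = 7e
byte 3: (47 ^ cd) ^ 66 = 8a ^ 66 = ec
byte 4: (44 ^ c1) ^ 69 = 85 ^ 69 = ec
byte 5: (d1 ^ 06) ^ 67 = d7 ^ 67 = b0
byte 6: (58 ^ c5) ^ 20 = 9d ^ 20 = bd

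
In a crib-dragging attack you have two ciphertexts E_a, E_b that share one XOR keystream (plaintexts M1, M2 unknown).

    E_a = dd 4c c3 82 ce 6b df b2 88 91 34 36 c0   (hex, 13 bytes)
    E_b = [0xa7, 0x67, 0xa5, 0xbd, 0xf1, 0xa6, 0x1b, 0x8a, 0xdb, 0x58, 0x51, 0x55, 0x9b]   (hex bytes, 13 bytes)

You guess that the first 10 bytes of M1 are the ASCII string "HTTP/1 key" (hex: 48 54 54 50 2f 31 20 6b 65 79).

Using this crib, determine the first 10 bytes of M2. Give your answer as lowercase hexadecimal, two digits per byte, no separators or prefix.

327f326f10fce45336b0

First, E_a ⊕ E_b = (M1 ⊕ K) ⊕ (M2 ⊕ K) = M1 ⊕ M2, so the key drops out. Then M2 = (M1 ⊕ M2) ⊕ M1 over the first 10 bytes.
byte 0: (dd ^ a7) ^ 48 = 7a ^ 48 = 32
byte 1: (4c ^ 67) ^ 54 = 2b ^ 54 = 7f
byte 2: (c3 ^ a5) ^ 54 = 66 ^ 54 = 32
byte 3: (82 ^ bd) ^ 50 = 3f ^ 50 = 6f
byte 4: (ce ^ f1) ^ 2f = 3f ^ 2f = 10
byte 5: (6b ^ a6) ^ 31 = cd ^ 31 = fc
byte 6: (df ^ 1b) ^ 20 = c4 ^ 20 = e4
byte 7: (b2 ^ 8a) ^ 6b = 38 ^ 6b = 53
byte 8: (88 ^ db) ^ 65 = 53 ^ 65 = 36
byte 9: (91 ^ 58) ^ 79 = c9 ^ 79 = b0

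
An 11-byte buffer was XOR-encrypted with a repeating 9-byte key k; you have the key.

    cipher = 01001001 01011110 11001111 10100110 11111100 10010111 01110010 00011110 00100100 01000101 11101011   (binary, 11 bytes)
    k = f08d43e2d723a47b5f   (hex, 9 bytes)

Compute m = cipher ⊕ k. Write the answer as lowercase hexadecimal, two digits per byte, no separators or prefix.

The 9-byte key repeats, so the effective keystream is f0 8d 43 e2 d7 23 a4 7b 5f f0 8d.
byte 0: 49 ^ f0 = b9
byte 1: 5e ^ 8d = d3
byte 2: cf ^ 43 = 8c
byte 3: a6 ^ e2 = 44
byte 4: fc ^ d7 = 2b
byte 5: 97 ^ 23 = b4
byte 6: 72 ^ a4 = d6
byte 7: 1e ^ 7b = 65
byte 8: 24 ^ 5f = 7b
byte 9: 45 ^ f0 = b5
byte 10: eb ^ 8d = 66

b9d38c442bb4d6657bb566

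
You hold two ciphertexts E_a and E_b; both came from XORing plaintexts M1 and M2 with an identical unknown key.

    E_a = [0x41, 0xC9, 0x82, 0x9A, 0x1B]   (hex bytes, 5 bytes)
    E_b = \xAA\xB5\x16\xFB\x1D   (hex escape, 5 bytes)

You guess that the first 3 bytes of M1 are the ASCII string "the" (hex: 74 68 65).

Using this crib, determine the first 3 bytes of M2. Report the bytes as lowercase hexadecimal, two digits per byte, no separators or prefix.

9f14f1

First, E_a ⊕ E_b = (M1 ⊕ K) ⊕ (M2 ⊕ K) = M1 ⊕ M2, so the key drops out. Then M2 = (M1 ⊕ M2) ⊕ M1 over the first 3 bytes.
byte 0: (41 ⊕ aa) ⊕ 74 = eb ⊕ 74 = 9f
byte 1: (c9 ⊕ b5) ⊕ 68 = 7c ⊕ 68 = 14
byte 2: (82 ⊕ 16) ⊕ 65 = 94 ⊕ 65 = f1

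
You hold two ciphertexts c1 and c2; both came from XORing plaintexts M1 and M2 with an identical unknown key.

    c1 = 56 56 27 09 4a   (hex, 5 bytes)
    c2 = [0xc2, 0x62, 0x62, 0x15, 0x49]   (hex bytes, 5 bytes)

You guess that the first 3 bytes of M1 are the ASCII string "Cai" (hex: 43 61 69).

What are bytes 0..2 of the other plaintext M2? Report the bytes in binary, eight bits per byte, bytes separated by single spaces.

11010111 01010101 00101100

First, c1 ⊕ c2 = (M1 ⊕ K) ⊕ (M2 ⊕ K) = M1 ⊕ M2, so the key drops out. Then M2 = (M1 ⊕ M2) ⊕ M1 over the first 3 bytes.
byte 0: (56 XOR c2) XOR 43 = 94 XOR 43 = d7
byte 1: (56 XOR 62) XOR 61 = 34 XOR 61 = 55
byte 2: (27 XOR 62) XOR 69 = 45 XOR 69 = 2c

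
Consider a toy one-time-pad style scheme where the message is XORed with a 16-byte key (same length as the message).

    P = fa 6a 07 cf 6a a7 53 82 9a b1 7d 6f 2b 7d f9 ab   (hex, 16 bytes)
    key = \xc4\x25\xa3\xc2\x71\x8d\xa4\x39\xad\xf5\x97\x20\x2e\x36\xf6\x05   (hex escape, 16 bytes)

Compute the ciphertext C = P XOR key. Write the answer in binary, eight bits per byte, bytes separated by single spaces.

00111110 01001111 10100100 00001101 00011011 00101010 11110111 10111011 00110111 01000100 11101010 01001111 00000101 01001011 00001111 10101110

fa XOR c4 = 3e
6a XOR 25 = 4f
07 XOR a3 = a4
cf XOR c2 = 0d
6a XOR 71 = 1b
a7 XOR 8d = 2a
53 XOR a4 = f7
82 XOR 39 = bb
9a XOR ad = 37
b1 XOR f5 = 44
7d XOR 97 = ea
6f XOR 20 = 4f
2b XOR 2e = 05
7d XOR 36 = 4b
f9 XOR f6 = 0f
ab XOR 05 = ae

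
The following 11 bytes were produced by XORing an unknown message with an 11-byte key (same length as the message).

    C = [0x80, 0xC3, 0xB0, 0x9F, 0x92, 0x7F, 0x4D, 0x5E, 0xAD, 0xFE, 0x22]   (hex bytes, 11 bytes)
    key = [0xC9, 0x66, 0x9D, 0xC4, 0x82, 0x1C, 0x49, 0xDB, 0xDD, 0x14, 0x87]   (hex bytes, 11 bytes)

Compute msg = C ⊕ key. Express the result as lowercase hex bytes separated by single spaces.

byte 0: 80 xor c9 = 49
byte 1: c3 xor 66 = a5
byte 2: b0 xor 9d = 2d
byte 3: 9f xor c4 = 5b
byte 4: 92 xor 82 = 10
byte 5: 7f xor 1c = 63
byte 6: 4d xor 49 = 04
byte 7: 5e xor db = 85
byte 8: ad xor dd = 70
byte 9: fe xor 14 = ea
byte 10: 22 xor 87 = a5

49 a5 2d 5b 10 63 04 85 70 ea a5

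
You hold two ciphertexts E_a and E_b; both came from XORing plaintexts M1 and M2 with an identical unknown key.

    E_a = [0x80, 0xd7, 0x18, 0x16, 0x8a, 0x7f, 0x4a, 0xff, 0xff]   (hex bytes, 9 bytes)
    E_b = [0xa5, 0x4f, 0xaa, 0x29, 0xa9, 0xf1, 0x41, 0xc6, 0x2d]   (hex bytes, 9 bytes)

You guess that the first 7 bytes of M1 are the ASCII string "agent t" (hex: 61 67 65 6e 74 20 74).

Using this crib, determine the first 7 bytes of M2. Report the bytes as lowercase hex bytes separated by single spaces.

First, E_a ⊕ E_b = (M1 ⊕ K) ⊕ (M2 ⊕ K) = M1 ⊕ M2, so the key drops out. Then M2 = (M1 ⊕ M2) ⊕ M1 over the first 7 bytes.
byte 0: (80 ⊕ a5) ⊕ 61 = 25 ⊕ 61 = 44
byte 1: (d7 ⊕ 4f) ⊕ 67 = 98 ⊕ 67 = ff
byte 2: (18 ⊕ aa) ⊕ 65 = b2 ⊕ 65 = d7
byte 3: (16 ⊕ 29) ⊕ 6e = 3f ⊕ 6e = 51
byte 4: (8a ⊕ a9) ⊕ 74 = 23 ⊕ 74 = 57
byte 5: (7f ⊕ f1) ⊕ 20 = 8e ⊕ 20 = ae
byte 6: (4a ⊕ 41) ⊕ 74 = 0b ⊕ 74 = 7f

44 ff d7 51 57 ae 7f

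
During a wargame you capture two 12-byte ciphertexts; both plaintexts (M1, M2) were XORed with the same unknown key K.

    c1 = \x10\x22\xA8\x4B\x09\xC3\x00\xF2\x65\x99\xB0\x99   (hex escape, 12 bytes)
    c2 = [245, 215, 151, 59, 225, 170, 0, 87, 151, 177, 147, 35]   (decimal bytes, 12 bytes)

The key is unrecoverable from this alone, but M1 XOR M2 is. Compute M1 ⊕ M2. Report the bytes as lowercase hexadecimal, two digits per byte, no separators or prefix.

c1 ⊕ c2 = (M1 ⊕ K) ⊕ (M2 ⊕ K) = M1 ⊕ M2 — the shared key cancels under XOR.
 16 ^ 245 = 229
 34 ^ 215 = 245
168 ^ 151 =  63
 75 ^  59 = 112
  9 ^ 225 = 232
195 ^ 170 = 105
  0 ^   0 =   0
242 ^  87 = 165
101 ^ 151 = 242
153 ^ 177 =  40
176 ^ 147 =  35
153 ^  35 = 186

e5f53f70e86900a5f22823ba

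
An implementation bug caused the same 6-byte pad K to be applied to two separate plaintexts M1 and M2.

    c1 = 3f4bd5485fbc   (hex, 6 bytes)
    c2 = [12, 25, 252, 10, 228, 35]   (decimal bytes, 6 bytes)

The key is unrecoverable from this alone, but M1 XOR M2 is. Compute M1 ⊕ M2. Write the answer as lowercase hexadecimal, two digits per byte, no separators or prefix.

c1 ⊕ c2 = (M1 ⊕ K) ⊕ (M2 ⊕ K) = M1 ⊕ M2 — the shared key cancels under XOR.
3f XOR 0c = 33
4b XOR 19 = 52
d5 XOR fc = 29
48 XOR 0a = 42
5f XOR e4 = bb
bc XOR 23 = 9f

33522942bb9f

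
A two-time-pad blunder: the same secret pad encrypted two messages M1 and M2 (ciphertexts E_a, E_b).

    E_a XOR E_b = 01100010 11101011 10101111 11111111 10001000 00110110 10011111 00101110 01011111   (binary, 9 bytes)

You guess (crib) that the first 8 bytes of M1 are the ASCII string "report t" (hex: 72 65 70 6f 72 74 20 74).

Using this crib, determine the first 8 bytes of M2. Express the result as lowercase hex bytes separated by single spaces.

10 8e df 90 fa 42 bf 5a

Since E_a ⊕ E_b = M1 ⊕ M2, XORing with the guessed M1 bytes yields the corresponding M2 bytes: M2 = (E_a ⊕ E_b) ⊕ M1.
01100010 xor 01110010 = 00010000
11101011 xor 01100101 = 10001110
10101111 xor 01110000 = 11011111
11111111 xor 01101111 = 10010000
10001000 xor 01110010 = 11111010
00110110 xor 01110100 = 01000010
10011111 xor 00100000 = 10111111
00101110 xor 01110100 = 01011010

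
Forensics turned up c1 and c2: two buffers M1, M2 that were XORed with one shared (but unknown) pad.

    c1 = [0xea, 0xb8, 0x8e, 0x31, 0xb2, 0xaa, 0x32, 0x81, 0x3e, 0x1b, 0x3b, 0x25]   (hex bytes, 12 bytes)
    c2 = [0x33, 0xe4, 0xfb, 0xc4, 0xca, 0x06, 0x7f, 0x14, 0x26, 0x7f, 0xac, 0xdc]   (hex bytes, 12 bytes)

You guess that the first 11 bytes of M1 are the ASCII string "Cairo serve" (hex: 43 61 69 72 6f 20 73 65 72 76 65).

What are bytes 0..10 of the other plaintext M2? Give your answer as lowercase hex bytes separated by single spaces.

9a 3d 1c 87 17 8c 3e f0 6a 12 f2

First, c1 ⊕ c2 = (M1 ⊕ K) ⊕ (M2 ⊕ K) = M1 ⊕ M2, so the key drops out. Then M2 = (M1 ⊕ M2) ⊕ M1 over the first 11 bytes.
byte 0: (ea XOR 33) XOR 43 = d9 XOR 43 = 9a
byte 1: (b8 XOR e4) XOR 61 = 5c XOR 61 = 3d
byte 2: (8e XOR fb) XOR 69 = 75 XOR 69 = 1c
byte 3: (31 XOR c4) XOR 72 = f5 XOR 72 = 87
byte 4: (b2 XOR ca) XOR 6f = 78 XOR 6f = 17
byte 5: (aa XOR 06) XOR 20 = ac XOR 20 = 8c
byte 6: (32 XOR 7f) XOR 73 = 4d XOR 73 = 3e
byte 7: (81 XOR 14) XOR 65 = 95 XOR 65 = f0
byte 8: (3e XOR 26) XOR 72 = 18 XOR 72 = 6a
byte 9: (1b XOR 7f) XOR 76 = 64 XOR 76 = 12
byte 10: (3b XOR ac) XOR 65 = 97 XOR 65 = f2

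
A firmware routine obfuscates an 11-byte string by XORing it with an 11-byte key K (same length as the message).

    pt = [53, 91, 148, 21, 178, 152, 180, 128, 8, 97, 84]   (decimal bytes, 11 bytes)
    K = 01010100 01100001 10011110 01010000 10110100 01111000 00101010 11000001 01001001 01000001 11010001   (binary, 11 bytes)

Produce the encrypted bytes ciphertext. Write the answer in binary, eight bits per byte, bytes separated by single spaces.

01100001 00111010 00001010 01000101 00000110 11100000 10011110 01000001 01000001 00100000 10000101

byte 0: 00110101 ⊕ 01010100 = 01100001
byte 1: 01011011 ⊕ 01100001 = 00111010
byte 2: 10010100 ⊕ 10011110 = 00001010
byte 3: 00010101 ⊕ 01010000 = 01000101
byte 4: 10110010 ⊕ 10110100 = 00000110
byte 5: 10011000 ⊕ 01111000 = 11100000
byte 6: 10110100 ⊕ 00101010 = 10011110
byte 7: 10000000 ⊕ 11000001 = 01000001
byte 8: 00001000 ⊕ 01001001 = 01000001
byte 9: 01100001 ⊕ 01000001 = 00100000
byte 10: 01010100 ⊕ 11010001 = 10000101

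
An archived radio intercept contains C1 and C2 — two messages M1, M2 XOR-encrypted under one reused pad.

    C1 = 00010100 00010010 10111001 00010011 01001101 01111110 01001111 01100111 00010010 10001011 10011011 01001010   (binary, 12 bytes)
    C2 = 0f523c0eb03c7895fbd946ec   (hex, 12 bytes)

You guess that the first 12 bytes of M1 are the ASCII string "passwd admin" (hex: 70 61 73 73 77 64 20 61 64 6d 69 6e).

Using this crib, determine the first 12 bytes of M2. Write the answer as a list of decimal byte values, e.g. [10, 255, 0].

[107, 33, 246, 110, 138, 38, 23, 147, 141, 63, 180, 200]

First, C1 ⊕ C2 = (M1 ⊕ K) ⊕ (M2 ⊕ K) = M1 ⊕ M2, so the key drops out. Then M2 = (M1 ⊕ M2) ⊕ M1 over the first 12 bytes.
byte 0: (14 ^ 0f) ^ 70 = 1b ^ 70 = 6b
byte 1: (12 ^ 52) ^ 61 = 40 ^ 61 = 21
byte 2: (b9 ^ 3c) ^ 73 = 85 ^ 73 = f6
byte 3: (13 ^ 0e) ^ 73 = 1d ^ 73 = 6e
byte 4: (4d ^ b0) ^ 77 = fd ^ 77 = 8a
byte 5: (7e ^ 3c) ^ 64 = 42 ^ 64 = 26
byte 6: (4f ^ 78) ^ 20 = 37 ^ 20 = 17
byte 7: (67 ^ 95) ^ 61 = f2 ^ 61 = 93
byte 8: (12 ^ fb) ^ 64 = e9 ^ 64 = 8d
byte 9: (8b ^ d9) ^ 6d = 52 ^ 6d = 3f
byte 10: (9b ^ 46) ^ 69 = dd ^ 69 = b4
byte 11: (4a ^ ec) ^ 6e = a6 ^ 6e = c8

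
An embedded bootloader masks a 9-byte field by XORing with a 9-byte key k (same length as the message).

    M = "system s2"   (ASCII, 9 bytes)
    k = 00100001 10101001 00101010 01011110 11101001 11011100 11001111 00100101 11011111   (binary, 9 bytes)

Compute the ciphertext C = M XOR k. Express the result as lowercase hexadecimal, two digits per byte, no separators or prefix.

XOR is its own inverse, so applying the key byte-wise gives the result directly.
73 XOR 21 = 52
79 XOR a9 = d0
73 XOR 2a = 59
74 XOR 5e = 2a
65 XOR e9 = 8c
6d XOR dc = b1
20 XOR cf = ef
73 XOR 25 = 56
32 XOR df = ed

52d0592a8cb1ef56ed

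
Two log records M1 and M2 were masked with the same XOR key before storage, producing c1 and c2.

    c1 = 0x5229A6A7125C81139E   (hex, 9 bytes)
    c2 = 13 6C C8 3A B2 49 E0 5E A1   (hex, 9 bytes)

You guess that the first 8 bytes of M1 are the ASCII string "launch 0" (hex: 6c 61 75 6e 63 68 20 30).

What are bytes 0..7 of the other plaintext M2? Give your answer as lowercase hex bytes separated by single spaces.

2d 24 1b f3 c3 7d 41 7d

First, c1 ⊕ c2 = (M1 ⊕ K) ⊕ (M2 ⊕ K) = M1 ⊕ M2, so the key drops out. Then M2 = (M1 ⊕ M2) ⊕ M1 over the first 8 bytes.
byte 0: (52 xor 13) xor 6c = 41 xor 6c = 2d
byte 1: (29 xor 6c) xor 61 = 45 xor 61 = 24
byte 2: (a6 xor c8) xor 75 = 6e xor 75 = 1b
byte 3: (a7 xor 3a) xor 6e = 9d xor 6e = f3
byte 4: (12 xor b2) xor 63 = a0 xor 63 = c3
byte 5: (5c xor 49) xor 68 = 15 xor 68 = 7d
byte 6: (81 xor e0) xor 20 = 61 xor 20 = 41
byte 7: (13 xor 5e) xor 30 = 4d xor 30 = 7d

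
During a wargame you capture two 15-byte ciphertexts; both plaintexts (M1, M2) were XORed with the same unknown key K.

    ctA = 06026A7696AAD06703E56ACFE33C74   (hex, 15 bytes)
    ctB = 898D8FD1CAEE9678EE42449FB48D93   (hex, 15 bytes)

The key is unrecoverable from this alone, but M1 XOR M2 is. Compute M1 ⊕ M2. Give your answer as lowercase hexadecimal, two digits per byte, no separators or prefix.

ctA ⊕ ctB = (M1 ⊕ K) ⊕ (M2 ⊕ K) = M1 ⊕ M2 — the shared key cancels under XOR.
06 ^ 89 = 8f
02 ^ 8d = 8f
6a ^ 8f = e5
76 ^ d1 = a7
96 ^ ca = 5c
aa ^ ee = 44
d0 ^ 96 = 46
67 ^ 78 = 1f
03 ^ ee = ed
e5 ^ 42 = a7
6a ^ 44 = 2e
cf ^ 9f = 50
e3 ^ b4 = 57
3c ^ 8d = b1
74 ^ 93 = e7

8f8fe5a75c44461feda72e5057b1e7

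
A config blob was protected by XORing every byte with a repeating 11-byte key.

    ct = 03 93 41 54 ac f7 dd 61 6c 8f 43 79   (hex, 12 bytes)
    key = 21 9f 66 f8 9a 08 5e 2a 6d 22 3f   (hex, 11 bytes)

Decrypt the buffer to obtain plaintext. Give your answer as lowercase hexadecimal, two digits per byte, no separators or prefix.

220c27ac36ff834b01ad7c58

The 11-byte key repeats, so the effective keystream is 21 9f 66 f8 9a 08 5e 2a 6d 22 3f 21.
byte 0: 03 xor 21 = 22
byte 1: 93 xor 9f = 0c
byte 2: 41 xor 66 = 27
byte 3: 54 xor f8 = ac
byte 4: ac xor 9a = 36
byte 5: f7 xor 08 = ff
byte 6: dd xor 5e = 83
byte 7: 61 xor 2a = 4b
byte 8: 6c xor 6d = 01
byte 9: 8f xor 22 = ad
byte 10: 43 xor 3f = 7c
byte 11: 79 xor 21 = 58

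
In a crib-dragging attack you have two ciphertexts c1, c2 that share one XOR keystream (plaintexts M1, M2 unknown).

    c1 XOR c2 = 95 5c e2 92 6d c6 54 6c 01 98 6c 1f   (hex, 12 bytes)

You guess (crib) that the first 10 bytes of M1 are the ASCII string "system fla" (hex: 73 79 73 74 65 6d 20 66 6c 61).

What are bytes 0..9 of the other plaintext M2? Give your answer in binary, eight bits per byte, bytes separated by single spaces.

11100110 00100101 10010001 11100110 00001000 10101011 01110100 00001010 01101101 11111001

Since c1 ⊕ c2 = M1 ⊕ M2, XORing with the guessed M1 bytes yields the corresponding M2 bytes: M2 = (c1 ⊕ c2) ⊕ M1.
95 xor 73 = e6
5c xor 79 = 25
e2 xor 73 = 91
92 xor 74 = e6
6d xor 65 = 08
c6 xor 6d = ab
54 xor 20 = 74
6c xor 66 = 0a
01 xor 6c = 6d
98 xor 61 = f9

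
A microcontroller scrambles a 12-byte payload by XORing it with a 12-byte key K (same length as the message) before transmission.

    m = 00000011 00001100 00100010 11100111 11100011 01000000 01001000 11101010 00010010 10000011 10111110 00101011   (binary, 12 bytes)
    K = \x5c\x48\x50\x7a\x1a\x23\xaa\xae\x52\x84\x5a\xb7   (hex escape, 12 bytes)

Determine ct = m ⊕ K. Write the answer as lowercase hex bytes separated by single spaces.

XOR is its own inverse, so applying the key byte-wise gives the result directly.
03 ^ 5c = 5f
0c ^ 48 = 44
22 ^ 50 = 72
e7 ^ 7a = 9d
e3 ^ 1a = f9
40 ^ 23 = 63
48 ^ aa = e2
ea ^ ae = 44
12 ^ 52 = 40
83 ^ 84 = 07
be ^ 5a = e4
2b ^ b7 = 9c

5f 44 72 9d f9 63 e2 44 40 07 e4 9c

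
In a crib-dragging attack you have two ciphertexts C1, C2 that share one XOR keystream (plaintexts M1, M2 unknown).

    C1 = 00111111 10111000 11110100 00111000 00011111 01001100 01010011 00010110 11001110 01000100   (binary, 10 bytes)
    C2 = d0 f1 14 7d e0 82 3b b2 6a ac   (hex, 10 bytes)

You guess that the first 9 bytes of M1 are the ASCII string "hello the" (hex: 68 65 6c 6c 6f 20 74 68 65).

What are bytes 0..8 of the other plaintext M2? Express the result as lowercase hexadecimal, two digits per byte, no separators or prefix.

872c8c2990ee1cccc1

First, C1 ⊕ C2 = (M1 ⊕ K) ⊕ (M2 ⊕ K) = M1 ⊕ M2, so the key drops out. Then M2 = (M1 ⊕ M2) ⊕ M1 over the first 9 bytes.
byte 0: (3f xor d0) xor 68 = ef xor 68 = 87
byte 1: (b8 xor f1) xor 65 = 49 xor 65 = 2c
byte 2: (f4 xor 14) xor 6c = e0 xor 6c = 8c
byte 3: (38 xor 7d) xor 6c = 45 xor 6c = 29
byte 4: (1f xor e0) xor 6f = ff xor 6f = 90
byte 5: (4c xor 82) xor 20 = ce xor 20 = ee
byte 6: (53 xor 3b) xor 74 = 68 xor 74 = 1c
byte 7: (16 xor b2) xor 68 = a4 xor 68 = cc
byte 8: (ce xor 6a) xor 65 = a4 xor 65 = c1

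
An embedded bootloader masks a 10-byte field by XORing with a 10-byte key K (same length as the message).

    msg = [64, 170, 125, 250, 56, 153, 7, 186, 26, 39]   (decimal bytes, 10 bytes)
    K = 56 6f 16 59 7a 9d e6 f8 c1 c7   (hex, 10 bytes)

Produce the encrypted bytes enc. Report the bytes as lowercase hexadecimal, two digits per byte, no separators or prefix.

 64 ⊕  86 =  22
170 ⊕ 111 = 197
125 ⊕  22 = 107
250 ⊕  89 = 163
 56 ⊕ 122 =  66
153 ⊕ 157 =   4
  7 ⊕ 230 = 225
186 ⊕ 248 =  66
 26 ⊕ 193 = 219
 39 ⊕ 199 = 224

16c56ba34204e142dbe0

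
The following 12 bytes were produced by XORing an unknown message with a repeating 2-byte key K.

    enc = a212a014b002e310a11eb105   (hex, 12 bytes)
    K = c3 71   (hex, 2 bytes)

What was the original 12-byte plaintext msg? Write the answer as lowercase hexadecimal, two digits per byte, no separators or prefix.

6163636573732061626f7274

The 2-byte key repeats, so the effective keystream is c3 71 c3 71 c3 71 c3 71 c3 71 c3 71.
byte 0: 10100010 xor 11000011 = 01100001
byte 1: 00010010 xor 01110001 = 01100011
byte 2: 10100000 xor 11000011 = 01100011
byte 3: 00010100 xor 01110001 = 01100101
byte 4: 10110000 xor 11000011 = 01110011
byte 5: 00000010 xor 01110001 = 01110011
byte 6: 11100011 xor 11000011 = 00100000
byte 7: 00010000 xor 01110001 = 01100001
byte 8: 10100001 xor 11000011 = 01100010
byte 9: 00011110 xor 01110001 = 01101111
byte 10: 10110001 xor 11000011 = 01110010
byte 11: 00000101 xor 01110001 = 01110100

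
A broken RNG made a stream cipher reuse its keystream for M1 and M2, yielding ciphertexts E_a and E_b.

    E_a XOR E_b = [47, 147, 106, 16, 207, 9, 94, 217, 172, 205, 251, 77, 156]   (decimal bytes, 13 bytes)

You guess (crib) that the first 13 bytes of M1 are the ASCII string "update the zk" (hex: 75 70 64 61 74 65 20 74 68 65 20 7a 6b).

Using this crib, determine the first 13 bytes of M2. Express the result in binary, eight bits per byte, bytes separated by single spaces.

Since E_a ⊕ E_b = M1 ⊕ M2, XORing with the guessed M1 bytes yields the corresponding M2 bytes: M2 = (E_a ⊕ E_b) ⊕ M1.
2f ^ 75 = 5a
93 ^ 70 = e3
6a ^ 64 = 0e
10 ^ 61 = 71
cf ^ 74 = bb
09 ^ 65 = 6c
5e ^ 20 = 7e
d9 ^ 74 = ad
ac ^ 68 = c4
cd ^ 65 = a8
fb ^ 20 = db
4d ^ 7a = 37
9c ^ 6b = f7

01011010 11100011 00001110 01110001 10111011 01101100 01111110 10101101 11000100 10101000 11011011 00110111 11110111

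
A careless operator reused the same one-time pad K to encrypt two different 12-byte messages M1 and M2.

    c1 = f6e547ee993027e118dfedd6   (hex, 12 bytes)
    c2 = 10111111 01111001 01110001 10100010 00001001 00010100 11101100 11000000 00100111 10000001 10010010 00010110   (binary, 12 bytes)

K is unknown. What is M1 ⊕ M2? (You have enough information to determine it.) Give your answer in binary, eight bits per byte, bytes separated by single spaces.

c1 ⊕ c2 = (M1 ⊕ K) ⊕ (M2 ⊕ K) = M1 ⊕ M2 — the shared key cancels under XOR.
f6 xor bf = 49
e5 xor 79 = 9c
47 xor 71 = 36
ee xor a2 = 4c
99 xor 09 = 90
30 xor 14 = 24
27 xor ec = cb
e1 xor c0 = 21
18 xor 27 = 3f
df xor 81 = 5e
ed xor 92 = 7f
d6 xor 16 = c0

01001001 10011100 00110110 01001100 10010000 00100100 11001011 00100001 00111111 01011110 01111111 11000000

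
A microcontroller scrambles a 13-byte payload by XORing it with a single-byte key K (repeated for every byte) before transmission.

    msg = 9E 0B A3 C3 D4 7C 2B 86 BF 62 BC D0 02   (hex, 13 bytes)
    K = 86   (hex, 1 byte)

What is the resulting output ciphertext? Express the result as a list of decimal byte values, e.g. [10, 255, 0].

The 1-byte key repeats, so the effective keystream is 86 86 86 86 86 86 86 86 86 86 86 86 86.
byte 0: 9e ^ 86 = 18
byte 1: 0b ^ 86 = 8d
byte 2: a3 ^ 86 = 25
byte 3: c3 ^ 86 = 45
byte 4: d4 ^ 86 = 52
byte 5: 7c ^ 86 = fa
byte 6: 2b ^ 86 = ad
byte 7: 86 ^ 86 = 00
byte 8: bf ^ 86 = 39
byte 9: 62 ^ 86 = e4
byte 10: bc ^ 86 = 3a
byte 11: d0 ^ 86 = 56
byte 12: 02 ^ 86 = 84

[24, 141, 37, 69, 82, 250, 173, 0, 57, 228, 58, 86, 132]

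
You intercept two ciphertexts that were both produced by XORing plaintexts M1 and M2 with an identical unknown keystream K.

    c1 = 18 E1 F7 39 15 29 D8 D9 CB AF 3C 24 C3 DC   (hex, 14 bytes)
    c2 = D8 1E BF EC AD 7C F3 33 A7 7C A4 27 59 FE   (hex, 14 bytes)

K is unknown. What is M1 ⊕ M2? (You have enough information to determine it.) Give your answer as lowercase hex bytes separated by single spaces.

c0 ff 48 d5 b8 55 2b ea 6c d3 98 03 9a 22

c1 ⊕ c2 = (M1 ⊕ K) ⊕ (M2 ⊕ K) = M1 ⊕ M2 — the shared key cancels under XOR.
18 ^ d8 = c0
e1 ^ 1e = ff
f7 ^ bf = 48
39 ^ ec = d5
15 ^ ad = b8
29 ^ 7c = 55
d8 ^ f3 = 2b
d9 ^ 33 = ea
cb ^ a7 = 6c
af ^ 7c = d3
3c ^ a4 = 98
24 ^ 27 = 03
c3 ^ 59 = 9a
dc ^ fe = 22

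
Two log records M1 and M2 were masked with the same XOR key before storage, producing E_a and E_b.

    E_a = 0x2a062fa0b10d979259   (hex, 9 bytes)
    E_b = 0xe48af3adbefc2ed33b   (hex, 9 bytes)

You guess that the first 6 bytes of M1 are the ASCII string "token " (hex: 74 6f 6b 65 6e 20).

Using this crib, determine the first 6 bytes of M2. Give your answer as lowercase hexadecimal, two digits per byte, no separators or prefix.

bae3b76861d1

First, E_a ⊕ E_b = (M1 ⊕ K) ⊕ (M2 ⊕ K) = M1 ⊕ M2, so the key drops out. Then M2 = (M1 ⊕ M2) ⊕ M1 over the first 6 bytes.
byte 0: (2a ^ e4) ^ 74 = ce ^ 74 = ba
byte 1: (06 ^ 8a) ^ 6f = 8c ^ 6f = e3
byte 2: (2f ^ f3) ^ 6b = dc ^ 6b = b7
byte 3: (a0 ^ ad) ^ 65 = 0d ^ 65 = 68
byte 4: (b1 ^ be) ^ 6e = 0f ^ 6e = 61
byte 5: (0d ^ fc) ^ 20 = f1 ^ 20 = d1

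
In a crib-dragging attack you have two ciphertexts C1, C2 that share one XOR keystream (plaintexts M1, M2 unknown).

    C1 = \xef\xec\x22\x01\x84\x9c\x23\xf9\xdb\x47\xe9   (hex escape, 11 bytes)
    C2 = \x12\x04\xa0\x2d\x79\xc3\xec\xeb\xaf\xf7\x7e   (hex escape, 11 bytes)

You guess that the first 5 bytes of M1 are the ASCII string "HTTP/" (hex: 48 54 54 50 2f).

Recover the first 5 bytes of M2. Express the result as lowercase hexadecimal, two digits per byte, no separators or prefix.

b5bcd67cd2

First, C1 ⊕ C2 = (M1 ⊕ K) ⊕ (M2 ⊕ K) = M1 ⊕ M2, so the key drops out. Then M2 = (M1 ⊕ M2) ⊕ M1 over the first 5 bytes.
byte 0: (ef xor 12) xor 48 = fd xor 48 = b5
byte 1: (ec xor 04) xor 54 = e8 xor 54 = bc
byte 2: (22 xor a0) xor 54 = 82 xor 54 = d6
byte 3: (01 xor 2d) xor 50 = 2c xor 50 = 7c
byte 4: (84 xor 79) xor 2f = fd xor 2f = d2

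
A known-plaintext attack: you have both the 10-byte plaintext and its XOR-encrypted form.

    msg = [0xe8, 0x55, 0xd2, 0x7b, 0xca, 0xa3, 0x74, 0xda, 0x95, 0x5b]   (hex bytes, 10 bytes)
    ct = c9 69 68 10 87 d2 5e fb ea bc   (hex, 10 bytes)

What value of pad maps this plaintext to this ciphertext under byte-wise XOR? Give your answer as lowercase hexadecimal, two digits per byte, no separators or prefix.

213cba6b4d712a217fe7

Since ct = msg ⊕ pad, XORing both sides with msg gives pad = msg ⊕ ct.
e8 XOR c9 = 21
55 XOR 69 = 3c
d2 XOR 68 = ba
7b XOR 10 = 6b
ca XOR 87 = 4d
a3 XOR d2 = 71
74 XOR 5e = 2a
da XOR fb = 21
95 XOR ea = 7f
5b XOR bc = e7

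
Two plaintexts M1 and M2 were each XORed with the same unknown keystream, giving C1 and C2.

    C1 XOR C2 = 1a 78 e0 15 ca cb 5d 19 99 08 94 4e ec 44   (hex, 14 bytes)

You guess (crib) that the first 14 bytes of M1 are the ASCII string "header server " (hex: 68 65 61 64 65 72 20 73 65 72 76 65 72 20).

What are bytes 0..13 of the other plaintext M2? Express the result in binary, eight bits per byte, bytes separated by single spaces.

Since C1 ⊕ C2 = M1 ⊕ M2, XORing with the guessed M1 bytes yields the corresponding M2 bytes: M2 = (C1 ⊕ C2) ⊕ M1.
00011010 ^ 01101000 = 01110010
01111000 ^ 01100101 = 00011101
11100000 ^ 01100001 = 10000001
00010101 ^ 01100100 = 01110001
11001010 ^ 01100101 = 10101111
11001011 ^ 01110010 = 10111001
01011101 ^ 00100000 = 01111101
00011001 ^ 01110011 = 01101010
10011001 ^ 01100101 = 11111100
00001000 ^ 01110010 = 01111010
10010100 ^ 01110110 = 11100010
01001110 ^ 01100101 = 00101011
11101100 ^ 01110010 = 10011110
01000100 ^ 00100000 = 01100100

01110010 00011101 10000001 01110001 10101111 10111001 01111101 01101010 11111100 01111010 11100010 00101011 10011110 01100100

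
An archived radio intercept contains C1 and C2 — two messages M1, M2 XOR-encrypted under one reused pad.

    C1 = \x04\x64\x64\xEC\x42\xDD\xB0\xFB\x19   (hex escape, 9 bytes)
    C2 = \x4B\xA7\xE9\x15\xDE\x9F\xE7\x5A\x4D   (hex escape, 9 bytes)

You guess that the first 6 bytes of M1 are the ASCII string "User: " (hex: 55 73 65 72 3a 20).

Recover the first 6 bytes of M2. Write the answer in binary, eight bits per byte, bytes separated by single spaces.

00011010 10110000 11101000 10001011 10100110 01100010

First, C1 ⊕ C2 = (M1 ⊕ K) ⊕ (M2 ⊕ K) = M1 ⊕ M2, so the key drops out. Then M2 = (M1 ⊕ M2) ⊕ M1 over the first 6 bytes.
byte 0: (04 ^ 4b) ^ 55 = 4f ^ 55 = 1a
byte 1: (64 ^ a7) ^ 73 = c3 ^ 73 = b0
byte 2: (64 ^ e9) ^ 65 = 8d ^ 65 = e8
byte 3: (ec ^ 15) ^ 72 = f9 ^ 72 = 8b
byte 4: (42 ^ de) ^ 3a = 9c ^ 3a = a6
byte 5: (dd ^ 9f) ^ 20 = 42 ^ 20 = 62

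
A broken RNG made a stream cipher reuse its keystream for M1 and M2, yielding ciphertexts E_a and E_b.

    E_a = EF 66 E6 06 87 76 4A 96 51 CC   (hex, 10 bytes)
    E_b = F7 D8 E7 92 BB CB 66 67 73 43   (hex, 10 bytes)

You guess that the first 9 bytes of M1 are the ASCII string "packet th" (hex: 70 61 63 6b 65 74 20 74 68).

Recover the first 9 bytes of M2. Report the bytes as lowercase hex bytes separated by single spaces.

68 df 62 ff 59 c9 0c 85 4a

First, E_a ⊕ E_b = (M1 ⊕ K) ⊕ (M2 ⊕ K) = M1 ⊕ M2, so the key drops out. Then M2 = (M1 ⊕ M2) ⊕ M1 over the first 9 bytes.
byte 0: (ef xor f7) xor 70 = 18 xor 70 = 68
byte 1: (66 xor d8) xor 61 = be xor 61 = df
byte 2: (e6 xor e7) xor 63 = 01 xor 63 = 62
byte 3: (06 xor 92) xor 6b = 94 xor 6b = ff
byte 4: (87 xor bb) xor 65 = 3c xor 65 = 59
byte 5: (76 xor cb) xor 74 = bd xor 74 = c9
byte 6: (4a xor 66) xor 20 = 2c xor 20 = 0c
byte 7: (96 xor 67) xor 74 = f1 xor 74 = 85
byte 8: (51 xor 73) xor 68 = 22 xor 68 = 4a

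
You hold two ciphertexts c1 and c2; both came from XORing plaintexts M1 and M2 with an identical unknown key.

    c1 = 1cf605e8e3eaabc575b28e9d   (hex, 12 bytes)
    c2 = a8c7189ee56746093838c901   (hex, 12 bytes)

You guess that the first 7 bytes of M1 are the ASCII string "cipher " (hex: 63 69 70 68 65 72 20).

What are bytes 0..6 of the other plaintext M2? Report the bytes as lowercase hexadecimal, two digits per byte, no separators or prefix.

First, c1 ⊕ c2 = (M1 ⊕ K) ⊕ (M2 ⊕ K) = M1 ⊕ M2, so the key drops out. Then M2 = (M1 ⊕ M2) ⊕ M1 over the first 7 bytes.
byte 0: (1c ^ a8) ^ 63 = b4 ^ 63 = d7
byte 1: (f6 ^ c7) ^ 69 = 31 ^ 69 = 58
byte 2: (05 ^ 18) ^ 70 = 1d ^ 70 = 6d
byte 3: (e8 ^ 9e) ^ 68 = 76 ^ 68 = 1e
byte 4: (e3 ^ e5) ^ 65 = 06 ^ 65 = 63
byte 5: (ea ^ 67) ^ 72 = 8d ^ 72 = ff
byte 6: (ab ^ 46) ^ 20 = ed ^ 20 = cd

d7586d1e63ffcd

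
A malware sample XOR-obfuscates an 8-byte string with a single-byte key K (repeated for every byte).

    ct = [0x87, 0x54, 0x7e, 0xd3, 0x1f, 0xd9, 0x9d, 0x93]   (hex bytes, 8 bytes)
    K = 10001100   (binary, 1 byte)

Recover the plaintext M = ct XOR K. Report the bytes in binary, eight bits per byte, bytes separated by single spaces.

The 1-byte key repeats, so the effective keystream is 8c 8c 8c 8c 8c 8c 8c 8c.
byte 0: 87 ⊕ 8c = 0b
byte 1: 54 ⊕ 8c = d8
byte 2: 7e ⊕ 8c = f2
byte 3: d3 ⊕ 8c = 5f
byte 4: 1f ⊕ 8c = 93
byte 5: d9 ⊕ 8c = 55
byte 6: 9d ⊕ 8c = 11
byte 7: 93 ⊕ 8c = 1f

00001011 11011000 11110010 01011111 10010011 01010101 00010001 00011111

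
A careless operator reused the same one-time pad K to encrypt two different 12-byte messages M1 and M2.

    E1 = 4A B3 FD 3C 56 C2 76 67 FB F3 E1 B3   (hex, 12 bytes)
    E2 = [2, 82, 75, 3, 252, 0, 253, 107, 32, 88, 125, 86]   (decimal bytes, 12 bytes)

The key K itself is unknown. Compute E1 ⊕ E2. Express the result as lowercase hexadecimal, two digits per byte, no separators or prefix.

48e1b63faac28b0cdbab9ce5

E1 ⊕ E2 = (M1 ⊕ K) ⊕ (M2 ⊕ K) = M1 ⊕ M2 — the shared key cancels under XOR.
byte 0: 01001010 xor 00000010 = 01001000
byte 1: 10110011 xor 01010010 = 11100001
byte 2: 11111101 xor 01001011 = 10110110
byte 3: 00111100 xor 00000011 = 00111111
byte 4: 01010110 xor 11111100 = 10101010
byte 5: 11000010 xor 00000000 = 11000010
byte 6: 01110110 xor 11111101 = 10001011
byte 7: 01100111 xor 01101011 = 00001100
byte 8: 11111011 xor 00100000 = 11011011
byte 9: 11110011 xor 01011000 = 10101011
byte 10: 11100001 xor 01111101 = 10011100
byte 11: 10110011 xor 01010110 = 11100101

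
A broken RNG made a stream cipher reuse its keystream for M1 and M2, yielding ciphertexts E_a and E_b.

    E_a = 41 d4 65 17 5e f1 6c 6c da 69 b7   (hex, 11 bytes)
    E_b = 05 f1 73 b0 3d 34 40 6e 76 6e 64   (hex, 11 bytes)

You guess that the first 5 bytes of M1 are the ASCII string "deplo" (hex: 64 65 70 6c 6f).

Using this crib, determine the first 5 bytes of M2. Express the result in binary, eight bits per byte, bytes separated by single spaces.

00100000 01000000 01100110 11001011 00001100

First, E_a ⊕ E_b = (M1 ⊕ K) ⊕ (M2 ⊕ K) = M1 ⊕ M2, so the key drops out. Then M2 = (M1 ⊕ M2) ⊕ M1 over the first 5 bytes.
byte 0: (41 ^ 05) ^ 64 = 44 ^ 64 = 20
byte 1: (d4 ^ f1) ^ 65 = 25 ^ 65 = 40
byte 2: (65 ^ 73) ^ 70 = 16 ^ 70 = 66
byte 3: (17 ^ b0) ^ 6c = a7 ^ 6c = cb
byte 4: (5e ^ 3d) ^ 6f = 63 ^ 6f = 0c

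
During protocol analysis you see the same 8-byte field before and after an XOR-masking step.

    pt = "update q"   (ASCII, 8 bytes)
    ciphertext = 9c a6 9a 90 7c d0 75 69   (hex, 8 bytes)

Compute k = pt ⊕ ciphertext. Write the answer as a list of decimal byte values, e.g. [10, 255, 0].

[233, 214, 254, 241, 8, 181, 85, 24]

Since ciphertext = pt ⊕ k, XORing both sides with pt gives k = pt ⊕ ciphertext.
117 ⊕ 156 = 233
112 ⊕ 166 = 214
100 ⊕ 154 = 254
 97 ⊕ 144 = 241
116 ⊕ 124 =   8
101 ⊕ 208 = 181
 32 ⊕ 117 =  85
113 ⊕ 105 =  24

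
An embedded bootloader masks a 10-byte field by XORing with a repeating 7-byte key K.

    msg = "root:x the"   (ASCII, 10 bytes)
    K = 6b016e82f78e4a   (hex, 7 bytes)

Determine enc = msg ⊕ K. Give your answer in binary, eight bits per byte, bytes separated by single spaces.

The 7-byte key repeats, so the effective keystream is 6b 01 6e 82 f7 8e 4a 6b 01 6e.
byte 0: 01110010 XOR 01101011 = 00011001
byte 1: 01101111 XOR 00000001 = 01101110
byte 2: 01101111 XOR 01101110 = 00000001
byte 3: 01110100 XOR 10000010 = 11110110
byte 4: 00111010 XOR 11110111 = 11001101
byte 5: 01111000 XOR 10001110 = 11110110
byte 6: 00100000 XOR 01001010 = 01101010
byte 7: 01110100 XOR 01101011 = 00011111
byte 8: 01101000 XOR 00000001 = 01101001
byte 9: 01100101 XOR 01101110 = 00001011

00011001 01101110 00000001 11110110 11001101 11110110 01101010 00011111 01101001 00001011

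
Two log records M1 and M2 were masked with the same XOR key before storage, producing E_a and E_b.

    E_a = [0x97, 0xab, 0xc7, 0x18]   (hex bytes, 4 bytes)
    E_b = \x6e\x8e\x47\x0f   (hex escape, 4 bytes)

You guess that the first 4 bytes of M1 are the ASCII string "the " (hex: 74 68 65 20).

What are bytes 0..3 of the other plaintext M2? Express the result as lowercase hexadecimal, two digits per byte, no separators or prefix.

First, E_a ⊕ E_b = (M1 ⊕ K) ⊕ (M2 ⊕ K) = M1 ⊕ M2, so the key drops out. Then M2 = (M1 ⊕ M2) ⊕ M1 over the first 4 bytes.
byte 0: (97 XOR 6e) XOR 74 = f9 XOR 74 = 8d
byte 1: (ab XOR 8e) XOR 68 = 25 XOR 68 = 4d
byte 2: (c7 XOR 47) XOR 65 = 80 XOR 65 = e5
byte 3: (18 XOR 0f) XOR 20 = 17 XOR 20 = 37

8d4de537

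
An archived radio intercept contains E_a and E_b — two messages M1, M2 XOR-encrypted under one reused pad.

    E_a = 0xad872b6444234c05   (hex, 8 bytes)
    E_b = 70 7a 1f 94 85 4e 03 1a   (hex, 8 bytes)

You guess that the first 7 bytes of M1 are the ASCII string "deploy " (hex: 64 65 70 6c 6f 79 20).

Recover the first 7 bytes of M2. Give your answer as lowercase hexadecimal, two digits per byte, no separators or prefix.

b998449cae146f

First, E_a ⊕ E_b = (M1 ⊕ K) ⊕ (M2 ⊕ K) = M1 ⊕ M2, so the key drops out. Then M2 = (M1 ⊕ M2) ⊕ M1 over the first 7 bytes.
byte 0: (ad ^ 70) ^ 64 = dd ^ 64 = b9
byte 1: (87 ^ 7a) ^ 65 = fd ^ 65 = 98
byte 2: (2b ^ 1f) ^ 70 = 34 ^ 70 = 44
byte 3: (64 ^ 94) ^ 6c = f0 ^ 6c = 9c
byte 4: (44 ^ 85) ^ 6f = c1 ^ 6f = ae
byte 5: (23 ^ 4e) ^ 79 = 6d ^ 79 = 14
byte 6: (4c ^ 03) ^ 20 = 4f ^ 20 = 6f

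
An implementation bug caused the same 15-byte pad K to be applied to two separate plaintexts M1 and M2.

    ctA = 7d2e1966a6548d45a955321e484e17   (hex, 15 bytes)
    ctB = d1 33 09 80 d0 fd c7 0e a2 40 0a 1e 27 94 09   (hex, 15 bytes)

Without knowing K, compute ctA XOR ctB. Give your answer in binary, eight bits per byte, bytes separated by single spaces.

10101100 00011101 00010000 11100110 01110110 10101001 01001010 01001011 00001011 00010101 00111000 00000000 01101111 11011010 00011110

ctA ⊕ ctB = (M1 ⊕ K) ⊕ (M2 ⊕ K) = M1 ⊕ M2 — the shared key cancels under XOR.
7d ^ d1 = ac
2e ^ 33 = 1d
19 ^ 09 = 10
66 ^ 80 = e6
a6 ^ d0 = 76
54 ^ fd = a9
8d ^ c7 = 4a
45 ^ 0e = 4b
a9 ^ a2 = 0b
55 ^ 40 = 15
32 ^ 0a = 38
1e ^ 1e = 00
48 ^ 27 = 6f
4e ^ 94 = da
17 ^ 09 = 1e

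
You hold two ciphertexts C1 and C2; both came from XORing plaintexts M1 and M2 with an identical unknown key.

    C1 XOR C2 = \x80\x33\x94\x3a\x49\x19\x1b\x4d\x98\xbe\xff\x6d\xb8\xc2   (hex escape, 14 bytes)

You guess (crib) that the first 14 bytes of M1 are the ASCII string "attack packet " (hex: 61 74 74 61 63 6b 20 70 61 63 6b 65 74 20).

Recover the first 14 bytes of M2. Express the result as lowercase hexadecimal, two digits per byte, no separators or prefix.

e147e05b2a723b3df9dd9408cce2

Since C1 ⊕ C2 = M1 ⊕ M2, XORing with the guessed M1 bytes yields the corresponding M2 bytes: M2 = (C1 ⊕ C2) ⊕ M1.
byte 0: 80 XOR 61 = e1
byte 1: 33 XOR 74 = 47
byte 2: 94 XOR 74 = e0
byte 3: 3a XOR 61 = 5b
byte 4: 49 XOR 63 = 2a
byte 5: 19 XOR 6b = 72
byte 6: 1b XOR 20 = 3b
byte 7: 4d XOR 70 = 3d
byte 8: 98 XOR 61 = f9
byte 9: be XOR 63 = dd
byte 10: ff XOR 6b = 94
byte 11: 6d XOR 65 = 08
byte 12: b8 XOR 74 = cc
byte 13: c2 XOR 20 = e2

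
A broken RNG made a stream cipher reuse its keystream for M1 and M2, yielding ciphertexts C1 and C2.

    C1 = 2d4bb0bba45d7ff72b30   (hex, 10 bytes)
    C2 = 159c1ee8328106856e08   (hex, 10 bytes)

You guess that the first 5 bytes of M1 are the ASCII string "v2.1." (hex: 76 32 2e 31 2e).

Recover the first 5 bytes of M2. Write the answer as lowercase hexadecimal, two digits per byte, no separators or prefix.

4ee58062b8

First, C1 ⊕ C2 = (M1 ⊕ K) ⊕ (M2 ⊕ K) = M1 ⊕ M2, so the key drops out. Then M2 = (M1 ⊕ M2) ⊕ M1 over the first 5 bytes.
byte 0: (2d XOR 15) XOR 76 = 38 XOR 76 = 4e
byte 1: (4b XOR 9c) XOR 32 = d7 XOR 32 = e5
byte 2: (b0 XOR 1e) XOR 2e = ae XOR 2e = 80
byte 3: (bb XOR e8) XOR 31 = 53 XOR 31 = 62
byte 4: (a4 XOR 32) XOR 2e = 96 XOR 2e = b8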